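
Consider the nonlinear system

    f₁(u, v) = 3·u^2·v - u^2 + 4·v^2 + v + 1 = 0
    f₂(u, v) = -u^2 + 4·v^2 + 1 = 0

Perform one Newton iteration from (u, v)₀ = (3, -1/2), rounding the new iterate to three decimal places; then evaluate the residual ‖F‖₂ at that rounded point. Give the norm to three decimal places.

5.786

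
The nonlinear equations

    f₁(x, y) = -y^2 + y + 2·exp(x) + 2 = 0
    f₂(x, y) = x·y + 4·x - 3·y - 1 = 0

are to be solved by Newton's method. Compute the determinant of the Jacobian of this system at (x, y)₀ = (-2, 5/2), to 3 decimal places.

24.647

J = [[2·exp(x), -2·y + 1], [y + 4, x - 3]].
At the point, J = [[0.27067, -4.000], [6.500, -5.000]].
det J = 24.647.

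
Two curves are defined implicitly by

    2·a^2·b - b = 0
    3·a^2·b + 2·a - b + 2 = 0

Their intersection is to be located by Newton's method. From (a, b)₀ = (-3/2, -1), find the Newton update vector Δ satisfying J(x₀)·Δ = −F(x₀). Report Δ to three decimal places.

(0.875, -0.500)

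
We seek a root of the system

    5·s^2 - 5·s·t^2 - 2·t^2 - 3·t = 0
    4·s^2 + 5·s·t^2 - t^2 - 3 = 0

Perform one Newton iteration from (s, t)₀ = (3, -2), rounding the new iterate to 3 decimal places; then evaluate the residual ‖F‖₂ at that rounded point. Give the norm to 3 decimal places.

At (3, -2): F = (-17.000, 89.000).
Jacobian J = [[10·s - 5·t^2, -10·s·t - 4·t - 3], [8·s + 5·t^2, 10·s·t - 2·t]].
At the point, J = [[10.000, 65.000], [44.000, -56.000]] (det J = -3420.000).
Solving J·Δ = −F gives Δ = (-1.413, 0.479).
Then the next iterate is (s, t)₁ = (1.587, -1.521).
Re-evaluating at (1.587, -1.521): F = (-5.82819, 23.11799), so ‖F‖₂ = 23.841.

23.841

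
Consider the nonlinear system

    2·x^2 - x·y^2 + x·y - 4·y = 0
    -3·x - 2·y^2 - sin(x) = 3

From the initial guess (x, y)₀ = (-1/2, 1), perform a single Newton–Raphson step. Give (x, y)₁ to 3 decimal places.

(0.115, -0.352)

At (-1/2, 1): F = (-3.500, -3.02057).
Jacobian J = [[4·x - y^2 + y, -2·x·y + x - 4], [-cos(x) - 3, -4·y]].
At the point, J = [[-2.000, -3.500], [-3.87758, -4.000]] (det J = -5.57154).
Solving J·Δ = −F gives Δ = (0.615, -1.352).
Then the next iterate is (x, y)₁ = (0.115, -0.352).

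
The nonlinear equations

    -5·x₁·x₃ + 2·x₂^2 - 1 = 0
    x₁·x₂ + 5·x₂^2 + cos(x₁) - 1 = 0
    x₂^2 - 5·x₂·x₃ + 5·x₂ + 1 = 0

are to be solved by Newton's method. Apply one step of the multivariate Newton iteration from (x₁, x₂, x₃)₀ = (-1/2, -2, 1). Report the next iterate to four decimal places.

(-0.2498, -1.0001, 0.8999)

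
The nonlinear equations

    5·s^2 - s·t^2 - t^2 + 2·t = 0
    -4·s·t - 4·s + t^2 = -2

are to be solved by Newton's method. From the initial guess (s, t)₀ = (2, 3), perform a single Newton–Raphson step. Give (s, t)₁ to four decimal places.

At (2, 3): F = (-1.0000, -21.0000).
Jacobian J = [[10·s - t^2, -2·s·t - 2·t + 2], [-4·t - 4, -4·s + 2·t]].
At the point, J = [[11.0000, -16.0000], [-16.0000, -2.0000]] (det J = -278.0000).
Solving J·Δ = −F gives Δ = (-1.2014, -0.8885).
Then the next iterate is (s, t)₁ = (0.7986, 2.1115).

(0.7986, 2.1115)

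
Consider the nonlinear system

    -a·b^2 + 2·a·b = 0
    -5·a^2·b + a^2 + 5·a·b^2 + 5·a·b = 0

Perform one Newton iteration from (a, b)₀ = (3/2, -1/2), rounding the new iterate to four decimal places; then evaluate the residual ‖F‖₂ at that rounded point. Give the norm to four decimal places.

At (3/2, -1/2): F = (-1.8750, 6.0000).
Jacobian J = [[-b^2 + 2·b, -2·a·b + 2·a], [-10·a·b + 2·a + 5·b^2 + 5·b, -5·a^2 + 10·a·b + 5·a]].
At the point, J = [[-1.2500, 4.5000], [9.2500, -11.2500]] (det J = -27.5625).
Solving J·Δ = −F gives Δ = (-0.2143, 0.3571).
Then the next iterate is (a, b)₁ = (1.2857, -0.1429).
Re-evaluating at (1.2857, -0.1429): F = (-0.393708, 2.046750), so ‖F‖₂ = 2.0843.

2.0843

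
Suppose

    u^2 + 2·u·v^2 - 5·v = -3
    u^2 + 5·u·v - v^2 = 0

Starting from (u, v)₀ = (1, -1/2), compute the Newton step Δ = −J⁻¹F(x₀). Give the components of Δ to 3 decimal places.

(-2.587, 0.076)

At (1, -1/2): F = (7.000, -1.750).
Jacobian J = [[2·u + 2·v^2, 4·u·v - 5], [2·u + 5·v, 5·u - 2·v]].
At the point, J = [[2.500, -7.000], [-0.500, 6.000]] (det J = 11.500).
Solving J·Δ = −F gives Δ = (-2.587, 0.076).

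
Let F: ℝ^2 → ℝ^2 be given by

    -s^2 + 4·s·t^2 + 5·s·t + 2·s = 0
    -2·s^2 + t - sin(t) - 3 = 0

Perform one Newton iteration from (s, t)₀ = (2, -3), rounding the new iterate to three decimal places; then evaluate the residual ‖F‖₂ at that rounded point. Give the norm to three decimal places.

8.153

At (2, -3): F = (42.000, -13.85888).
Jacobian J = [[-2·s + 4·t^2 + 5·t + 2, 8·s·t + 5·s], [-4·s, -cos(t) + 1]].
At the point, J = [[19.000, -38.000], [-8.000, 1.98999]] (det J = -266.19014).
Solving J·Δ = −F gives Δ = (-1.664, 0.273).
Then the next iterate is (s, t)₁ = (0.336, -2.727).
Re-evaluating at (0.336, -2.727): F = (5.97244, -5.54997), so ‖F‖₂ = 8.153.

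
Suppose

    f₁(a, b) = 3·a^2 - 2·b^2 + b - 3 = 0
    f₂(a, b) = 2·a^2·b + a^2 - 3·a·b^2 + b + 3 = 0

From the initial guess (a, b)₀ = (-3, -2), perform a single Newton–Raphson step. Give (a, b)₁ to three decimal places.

(-1.698, -0.952)

At (-3, -2): F = (14.000, 10.000).
Jacobian J = [[6·a, -4·b + 1], [4·a·b + 2·a - 3·b^2, 2·a^2 - 6·a·b + 1]].
At the point, J = [[-18.000, 9.000], [6.000, -17.000]] (det J = 252.000).
Solving J·Δ = −F gives Δ = (1.302, 1.048).
Then the next iterate is (a, b)₁ = (-1.698, -0.952).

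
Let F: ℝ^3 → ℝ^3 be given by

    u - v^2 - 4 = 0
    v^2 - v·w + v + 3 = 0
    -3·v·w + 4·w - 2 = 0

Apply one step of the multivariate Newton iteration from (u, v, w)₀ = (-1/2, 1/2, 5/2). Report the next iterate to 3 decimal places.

(5.925, 2.175, 5.825)

At (-1/2, 1/2, 5/2): F = (-4.750, 2.500, 4.250).
Jacobian J = [[1, -2·v, 0], [0, 2·v - w + 1, -v], [0, -3·w, -3·v + 4]].
At the point, J = [[1.000, -1.000, 0.000], [0.000, -0.500, -0.500], [0.000, -7.500, 2.500]] (det J = -5.000).
Solving J·Δ = −F gives Δ = (6.425, 1.675, 3.325).
Then the next iterate is (u, v, w)₁ = (5.925, 2.175, 5.825).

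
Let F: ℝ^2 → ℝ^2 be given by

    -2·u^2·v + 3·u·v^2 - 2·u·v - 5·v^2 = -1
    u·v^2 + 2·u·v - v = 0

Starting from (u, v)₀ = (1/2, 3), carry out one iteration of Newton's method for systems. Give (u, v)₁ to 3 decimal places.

At (1/2, 3): F = (-35.000, 4.500).
Jacobian J = [[-4·u·v + 3·v^2 - 2·v, -2·u^2 + 6·u·v - 2·u - 10·v], [v^2 + 2·v, 2·u·v + 2·u - 1]].
At the point, J = [[15.000, -22.500], [15.000, 3.000]] (det J = 382.500).
Solving J·Δ = −F gives Δ = (0.010, -1.549).
Then the next iterate is (u, v)₁ = (0.510, 1.451).

(0.510, 1.451)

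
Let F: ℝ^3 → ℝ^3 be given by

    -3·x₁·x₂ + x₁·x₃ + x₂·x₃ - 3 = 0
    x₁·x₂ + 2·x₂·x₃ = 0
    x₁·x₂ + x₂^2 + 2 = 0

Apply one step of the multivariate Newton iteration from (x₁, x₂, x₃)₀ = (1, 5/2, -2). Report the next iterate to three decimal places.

(0.298, 1.001, -1.048)

At (1, 5/2, -2): F = (-17.500, -7.500, 10.750).
Jacobian J = [[-3·x₂ + x₃, -3·x₁ + x₃, x₁ + x₂], [x₂, x₁ + 2·x₃, 2·x₂], [x₂, x₁ + 2·x₂, 0]].
At the point, J = [[-9.500, -5.000, 3.500], [2.500, -3.000, 5.000], [2.500, 6.000, 0.000]] (det J = 301.250).
Solving J·Δ = −F gives Δ = (-0.702, -1.499, 0.952).
Then the next iterate is (x₁, x₂, x₃)₁ = (0.298, 1.001, -1.048).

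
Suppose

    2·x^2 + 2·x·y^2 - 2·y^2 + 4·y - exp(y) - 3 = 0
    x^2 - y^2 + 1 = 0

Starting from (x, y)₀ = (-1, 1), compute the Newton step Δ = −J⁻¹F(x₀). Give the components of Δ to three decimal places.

(1.500, -1.000)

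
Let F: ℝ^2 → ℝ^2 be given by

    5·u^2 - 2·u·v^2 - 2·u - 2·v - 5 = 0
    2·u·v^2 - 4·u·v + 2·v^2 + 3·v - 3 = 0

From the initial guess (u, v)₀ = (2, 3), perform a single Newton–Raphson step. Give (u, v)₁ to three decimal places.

(2.160, 1.808)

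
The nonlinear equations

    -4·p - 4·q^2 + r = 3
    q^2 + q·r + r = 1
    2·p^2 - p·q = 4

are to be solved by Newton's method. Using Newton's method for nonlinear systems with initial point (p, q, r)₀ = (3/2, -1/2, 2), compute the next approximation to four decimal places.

At (3/2, -1/2, 2): F = (-8.0000, 0.2500, 1.2500).
Jacobian J = [[-4, -8·q, 1], [0, 2·q + r, q + 1], [4·p - q, -p, 0]].
At the point, J = [[-4.0000, 4.0000, 1.0000], [0.0000, 1.0000, 0.5000], [6.5000, -1.5000, 0.0000]] (det J = 3.5000).
Solving J·Δ = −F gives Δ = (1.4643, 7.1786, -14.8571).
Then the next iterate is (p, q, r)₁ = (2.9643, 6.6786, -12.8571).

(2.9643, 6.6786, -12.8571)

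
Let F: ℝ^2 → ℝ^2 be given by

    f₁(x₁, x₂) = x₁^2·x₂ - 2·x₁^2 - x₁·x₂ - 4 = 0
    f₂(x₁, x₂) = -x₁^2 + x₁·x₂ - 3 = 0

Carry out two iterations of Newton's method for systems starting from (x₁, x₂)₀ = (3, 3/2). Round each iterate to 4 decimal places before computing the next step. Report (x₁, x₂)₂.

At (3, 3/2): F = (-13.0000, -7.5000).
Jacobian J = [[2·x₁·x₂ - 4·x₁ - x₂, x₁^2 - x₁], [-2·x₁ + x₂, x₁]].
At the point, J = [[-4.5000, 6.0000], [-4.5000, 3.0000]] (det J = 13.5000).
Solving J·Δ = −F gives Δ = (-0.4444, 1.8333).
Then the next iterate is (x₁, x₂)₁ = (2.5556, 3.3333).
Round to (2.5556, 3.3333) and repeat: F = (-3.810677, -1.012510), J = [[3.481463, 3.975491], [-1.7779, 2.5556]].
Δ = (0.3579, 0.6452), so (x₁, x₂)₂ = (2.9135, 3.9785).

(2.9135, 3.9785)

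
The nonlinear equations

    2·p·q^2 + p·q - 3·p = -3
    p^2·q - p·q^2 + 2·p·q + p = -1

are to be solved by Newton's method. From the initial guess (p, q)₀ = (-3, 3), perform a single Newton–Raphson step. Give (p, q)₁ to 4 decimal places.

At (-3, 3): F = (-51.0000, 34.0000).
Jacobian J = [[2·q^2 + q - 3, 4·p·q + p], [2·p·q - q^2 + 2·q + 1, p^2 - 2·p·q + 2·p]].
At the point, J = [[18.0000, -39.0000], [-20.0000, 21.0000]] (det J = -402.0000).
Solving J·Δ = −F gives Δ = (0.6343, -1.0149).
Then the next iterate is (p, q)₁ = (-2.3657, 1.9851).

(-2.3657, 1.9851)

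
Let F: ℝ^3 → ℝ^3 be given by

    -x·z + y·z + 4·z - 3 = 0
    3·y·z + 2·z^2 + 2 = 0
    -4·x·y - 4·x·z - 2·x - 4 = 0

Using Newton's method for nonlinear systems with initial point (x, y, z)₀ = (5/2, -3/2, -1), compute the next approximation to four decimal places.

(-14.1154, -21.1154, 6.9231)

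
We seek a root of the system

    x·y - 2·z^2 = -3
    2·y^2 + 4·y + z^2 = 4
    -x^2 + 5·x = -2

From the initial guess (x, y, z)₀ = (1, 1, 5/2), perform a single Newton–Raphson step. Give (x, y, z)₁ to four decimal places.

(-1.0000, 0.6471, 1.4147)

At (1, 1, 5/2): F = (-8.5000, 8.2500, 6.0000).
Jacobian J = [[y, x, -4·z], [0, 4·y + 4, 2·z], [-2·x + 5, 0, 0]].
At the point, J = [[1.0000, 1.0000, -10.0000], [0.0000, 8.0000, 5.0000], [3.0000, 0.0000, 0.0000]] (det J = 255.0000).
Solving J·Δ = −F gives Δ = (-2.0000, -0.3529, -1.0853).
Then the next iterate is (x, y, z)₁ = (-1.0000, 0.6471, 1.4147).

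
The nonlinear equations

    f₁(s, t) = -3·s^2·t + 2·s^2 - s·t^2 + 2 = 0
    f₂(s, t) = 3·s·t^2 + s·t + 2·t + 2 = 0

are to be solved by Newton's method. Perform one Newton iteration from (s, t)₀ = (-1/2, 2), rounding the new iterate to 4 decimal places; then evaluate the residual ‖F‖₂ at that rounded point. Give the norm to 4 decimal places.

6.8890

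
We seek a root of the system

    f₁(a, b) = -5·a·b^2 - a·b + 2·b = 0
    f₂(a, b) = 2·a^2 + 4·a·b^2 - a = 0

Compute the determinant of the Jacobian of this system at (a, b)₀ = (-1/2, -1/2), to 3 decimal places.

J = [[-5·b^2 - b, -10·a·b - a + 2], [4·a + 4·b^2 - 1, 8·a·b]].
At the point, J = [[-0.750, 0.000], [-2.000, 2.000]].
det J = -1.500.

-1.500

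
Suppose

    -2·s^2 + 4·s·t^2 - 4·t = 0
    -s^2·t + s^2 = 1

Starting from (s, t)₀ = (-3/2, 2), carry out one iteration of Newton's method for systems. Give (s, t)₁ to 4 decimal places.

(-1.2428, 0.8986)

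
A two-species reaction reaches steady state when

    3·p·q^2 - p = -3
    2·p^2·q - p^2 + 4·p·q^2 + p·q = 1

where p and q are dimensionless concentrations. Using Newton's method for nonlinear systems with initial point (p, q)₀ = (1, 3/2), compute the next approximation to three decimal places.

At (1, 3/2): F = (8.750, 11.500).
Jacobian J = [[3·q^2 - 1, 6·p·q], [4·p·q - 2·p + 4·q^2 + q, 2·p^2 + 8·p·q + p]].
At the point, J = [[5.750, 9.000], [14.500, 15.000]] (det J = -44.250).
Solving J·Δ = −F gives Δ = (0.627, -1.373).
Then the next iterate is (p, q)₁ = (1.627, 0.127).

(1.627, 0.127)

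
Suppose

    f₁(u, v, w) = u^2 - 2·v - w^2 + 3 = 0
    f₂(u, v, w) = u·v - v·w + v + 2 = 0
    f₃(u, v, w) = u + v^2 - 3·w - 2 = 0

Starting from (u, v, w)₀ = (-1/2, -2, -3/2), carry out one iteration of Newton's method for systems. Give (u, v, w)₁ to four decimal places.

(0.0833, -0.1667, -1.7500)

At (-1/2, -2, -3/2): F = (5.0000, -2.0000, 6.0000).
Jacobian J = [[2·u, -2, -2·w], [v, u - w + 1, -v], [1, 2·v, -3]].
At the point, J = [[-1.0000, -2.0000, 3.0000], [-2.0000, 2.0000, 2.0000], [1.0000, -4.0000, -3.0000]] (det J = 24.0000).
Solving J·Δ = −F gives Δ = (0.5833, 1.8333, -0.2500).
Then the next iterate is (u, v, w)₁ = (0.0833, -0.1667, -1.7500).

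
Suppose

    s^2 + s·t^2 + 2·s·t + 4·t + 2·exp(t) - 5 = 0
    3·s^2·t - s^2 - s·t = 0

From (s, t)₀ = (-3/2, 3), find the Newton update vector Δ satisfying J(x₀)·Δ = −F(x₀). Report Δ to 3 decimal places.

(0.519, -1.030)

At (-3/2, 3): F = (26.92107, 22.500).
Jacobian J = [[2·s + t^2 + 2·t, 2·s·t + 2·s + 2·exp(t) + 4], [6·s·t - 2·s - t, 3·s^2 - s]].
At the point, J = [[12.000, 32.17107], [-27.000, 8.250]] (det J = 967.61899).
Solving J·Δ = −F gives Δ = (0.519, -1.030).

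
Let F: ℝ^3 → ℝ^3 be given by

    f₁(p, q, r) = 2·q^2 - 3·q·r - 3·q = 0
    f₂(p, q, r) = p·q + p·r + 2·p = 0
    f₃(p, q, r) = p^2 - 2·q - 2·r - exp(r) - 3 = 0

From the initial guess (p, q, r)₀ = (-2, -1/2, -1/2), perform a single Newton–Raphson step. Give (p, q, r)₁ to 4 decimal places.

(-1.0465, -0.4070, -1.1163)

At (-2, -1/2, -1/2): F = (1.2500, -2.0000, 2.393469).
Jacobian J = [[0, 4·q - 3·r - 3, -3·q], [q + r + 2, p, p], [2·p, -2, -exp(r) - 2]].
At the point, J = [[0.0000, -3.5000, 1.5000], [1.0000, -2.0000, -2.0000], [-4.0000, -2.0000, -2.606531]] (det J = -52.122857).
Solving J·Δ = −F gives Δ = (0.9535, 0.0930, -0.6163).
Then the next iterate is (p, q, r)₁ = (-1.0465, -0.4070, -1.1163).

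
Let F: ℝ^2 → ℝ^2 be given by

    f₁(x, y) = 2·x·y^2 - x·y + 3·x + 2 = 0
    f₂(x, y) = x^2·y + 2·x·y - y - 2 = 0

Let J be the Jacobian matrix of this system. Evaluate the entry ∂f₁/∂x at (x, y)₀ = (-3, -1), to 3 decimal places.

∂f₁/∂x = 2·y^2 - y + 3.
At (-3, -1) this is 6.000.

6.000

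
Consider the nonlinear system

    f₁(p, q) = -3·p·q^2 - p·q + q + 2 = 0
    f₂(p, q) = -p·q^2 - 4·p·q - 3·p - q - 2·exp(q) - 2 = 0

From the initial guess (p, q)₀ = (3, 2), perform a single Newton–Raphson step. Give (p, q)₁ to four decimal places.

(-66.5842, 26.6363)

At (3, 2): F = (-38.0000, -63.778112).
Jacobian J = [[-3·q^2 - q, -6·p·q - p + 1], [-q^2 - 4·q - 3, -2·p·q - 4·p - 2·exp(q) - 1]].
At the point, J = [[-14.0000, -38.0000], [-15.0000, -39.778112]] (det J = -13.106429).
Solving J·Δ = −F gives Δ = (-69.5842, 24.6363).
Then the next iterate is (p, q)₁ = (-66.5842, 26.6363).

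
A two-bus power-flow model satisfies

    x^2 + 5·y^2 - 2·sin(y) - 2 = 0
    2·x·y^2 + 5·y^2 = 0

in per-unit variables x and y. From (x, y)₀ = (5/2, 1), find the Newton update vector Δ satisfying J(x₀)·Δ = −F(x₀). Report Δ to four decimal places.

At (5/2, 1): F = (7.567058, 10.0000).
Jacobian J = [[2·x, 10·y - 2·cos(y)], [2·y^2, 4·x·y + 10·y]].
At the point, J = [[5.0000, 8.919395], [2.0000, 20.0000]] (det J = 82.161209).
Solving J·Δ = −F gives Δ = (-0.7564, -0.4244).

(-0.7564, -0.4244)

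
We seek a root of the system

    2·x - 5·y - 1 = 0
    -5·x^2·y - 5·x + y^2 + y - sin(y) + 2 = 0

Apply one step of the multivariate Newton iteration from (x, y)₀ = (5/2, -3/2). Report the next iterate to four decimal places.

At (5/2, -3/2): F = (11.5000, 38.122495).
Jacobian J = [[2, -5], [-10·x·y - 5, -5·x^2 + 2·y - cos(y) + 1]].
At the point, J = [[2.0000, -5.0000], [32.5000, -33.320737]] (det J = 95.858526).
Solving J·Δ = −F gives Δ = (2.0090, 3.1036).
Then the next iterate is (x, y)₁ = (4.5090, 1.6036).

(4.5090, 1.6036)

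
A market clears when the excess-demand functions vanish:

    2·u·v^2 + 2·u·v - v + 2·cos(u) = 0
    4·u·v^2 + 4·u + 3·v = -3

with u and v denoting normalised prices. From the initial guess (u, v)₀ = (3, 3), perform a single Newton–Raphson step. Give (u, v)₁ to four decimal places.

At (3, 3): F = (67.020015, 132.0000).
Jacobian J = [[2·v^2 + 2·v - 2·sin(u), 4·u·v + 2·u - 1], [4·v^2 + 4, 8·u·v + 3]].
At the point, J = [[23.717760, 41.0000], [40.0000, 75.0000]] (det J = 138.831999).
Solving J·Δ = −F gives Δ = (2.7767, -3.2409).
Then the next iterate is (u, v)₁ = (5.7767, -0.2409).

(5.7767, -0.2409)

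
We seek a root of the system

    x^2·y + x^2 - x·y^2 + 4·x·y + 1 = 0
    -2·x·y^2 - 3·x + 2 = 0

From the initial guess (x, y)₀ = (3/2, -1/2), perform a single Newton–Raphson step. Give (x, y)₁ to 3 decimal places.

(0.624, -0.439)

At (3/2, -1/2): F = (-1.250, -3.250).
Jacobian J = [[2·x·y + 2·x - y^2 + 4·y, x^2 - 2·x·y + 4·x], [-2·y^2 - 3, -4·x·y]].
At the point, J = [[-0.750, 9.750], [-3.500, 3.000]] (det J = 31.875).
Solving J·Δ = −F gives Δ = (-0.876, 0.061).
Then the next iterate is (x, y)₁ = (0.624, -0.439).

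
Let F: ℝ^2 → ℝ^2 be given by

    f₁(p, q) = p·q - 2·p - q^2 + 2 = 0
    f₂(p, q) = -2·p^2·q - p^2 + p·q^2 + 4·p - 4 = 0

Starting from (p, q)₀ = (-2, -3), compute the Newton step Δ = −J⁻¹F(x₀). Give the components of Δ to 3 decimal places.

(-6.500, -8.875)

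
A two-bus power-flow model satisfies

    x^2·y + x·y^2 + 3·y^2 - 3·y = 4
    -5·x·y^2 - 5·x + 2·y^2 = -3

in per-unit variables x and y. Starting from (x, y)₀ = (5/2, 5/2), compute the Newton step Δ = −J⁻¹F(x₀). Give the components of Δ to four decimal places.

At (5/2, 5/2): F = (38.5000, -75.1250).
Jacobian J = [[2·x·y + y^2, x^2 + 2·x·y + 6·y - 3], [-5·y^2 - 5, -10·x·y + 4·y]].
At the point, J = [[18.7500, 30.7500], [-36.2500, -52.5000]] (det J = 130.3125).
Solving J·Δ = −F gives Δ = (-2.2165, 0.0995).

(-2.2165, 0.0995)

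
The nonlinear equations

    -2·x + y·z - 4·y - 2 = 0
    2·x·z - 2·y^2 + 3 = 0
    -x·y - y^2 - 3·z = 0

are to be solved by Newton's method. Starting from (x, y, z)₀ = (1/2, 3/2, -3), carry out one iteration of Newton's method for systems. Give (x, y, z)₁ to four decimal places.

(1.9361, -0.1513, 0.2085)

At (1/2, 3/2, -3): F = (-13.5000, -4.5000, 6.0000).
Jacobian J = [[-2, z - 4, y], [2·z, -4·y, 2·x], [-y, -x - 2·y, -3]].
At the point, J = [[-2.0000, -7.0000, 1.5000], [-6.0000, -6.0000, 1.0000], [-1.5000, -3.5000, -3.0000]] (det J = 111.5000).
Solving J·Δ = −F gives Δ = (1.4361, -1.6513, 3.2085).
Then the next iterate is (x, y, z)₁ = (1.9361, -0.1513, 0.2085).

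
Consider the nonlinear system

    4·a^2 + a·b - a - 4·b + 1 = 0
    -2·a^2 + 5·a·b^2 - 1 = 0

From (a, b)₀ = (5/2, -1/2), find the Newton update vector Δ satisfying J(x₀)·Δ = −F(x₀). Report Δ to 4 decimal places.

At (5/2, -1/2): F = (24.2500, -10.3750).
Jacobian J = [[8·a + b - 1, a - 4], [-4·a + 5·b^2, 10·a·b]].
At the point, J = [[18.5000, -1.5000], [-8.7500, -12.5000]] (det J = -244.3750).
Solving J·Δ = −F gives Δ = (-1.3041, 0.0829).

(-1.3041, 0.0829)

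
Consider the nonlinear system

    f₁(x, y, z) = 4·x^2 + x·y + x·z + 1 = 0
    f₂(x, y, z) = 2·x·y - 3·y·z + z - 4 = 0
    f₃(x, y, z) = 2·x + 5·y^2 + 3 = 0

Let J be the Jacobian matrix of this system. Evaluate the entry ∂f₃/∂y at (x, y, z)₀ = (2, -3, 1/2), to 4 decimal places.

-30.0000

∂f₃/∂y = 10·y.
At (2, -3, 1/2) this is -30.0000.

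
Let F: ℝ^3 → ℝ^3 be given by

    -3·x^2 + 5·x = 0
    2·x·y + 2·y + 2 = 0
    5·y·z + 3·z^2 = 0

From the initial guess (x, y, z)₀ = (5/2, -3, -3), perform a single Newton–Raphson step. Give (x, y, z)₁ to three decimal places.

(1.875, -0.821, -1.808)

At (5/2, -3, -3): F = (-6.250, -19.000, 72.000).
Jacobian J = [[-6·x + 5, 0, 0], [2·y, 2·x + 2, 0], [0, 5·z, 5·y + 6·z]].
At the point, J = [[-10.000, 0.000, 0.000], [-6.000, 7.000, 0.000], [0.000, -15.000, -33.000]] (det J = 2310.000).
Solving J·Δ = −F gives Δ = (-0.625, 2.179, 1.192).
Then the next iterate is (x, y, z)₁ = (1.875, -0.821, -1.808).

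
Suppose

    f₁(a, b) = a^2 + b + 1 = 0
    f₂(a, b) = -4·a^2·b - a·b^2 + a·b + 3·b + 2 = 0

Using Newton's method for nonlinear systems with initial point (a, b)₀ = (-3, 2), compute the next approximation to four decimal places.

(-0.6531, 4.0816)

At (-3, 2): F = (12.0000, -58.0000).
Jacobian J = [[2·a, 1], [-8·a·b - b^2 + b, -4·a^2 - 2·a·b + a + 3]].
At the point, J = [[-6.0000, 1.0000], [46.0000, -24.0000]] (det J = 98.0000).
Solving J·Δ = −F gives Δ = (2.3469, 2.0816).
Then the next iterate is (a, b)₁ = (-0.6531, 4.0816).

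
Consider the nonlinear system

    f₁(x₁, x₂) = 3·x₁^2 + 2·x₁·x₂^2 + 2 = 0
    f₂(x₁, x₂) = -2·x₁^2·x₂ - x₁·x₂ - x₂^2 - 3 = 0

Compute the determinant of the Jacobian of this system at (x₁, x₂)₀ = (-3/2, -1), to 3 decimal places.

J = [[6·x₁ + 2·x₂^2, 4·x₁·x₂], [-4·x₁·x₂ - x₂, -2·x₁^2 - x₁ - 2·x₂]].
At the point, J = [[-7.000, 6.000], [-5.000, -1.000]].
det J = 37.000.

37.000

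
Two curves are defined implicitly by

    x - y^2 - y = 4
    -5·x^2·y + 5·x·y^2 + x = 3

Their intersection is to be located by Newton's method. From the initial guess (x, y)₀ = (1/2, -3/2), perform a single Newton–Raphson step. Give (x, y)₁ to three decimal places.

At (1/2, -3/2): F = (-4.250, 5.000).
Jacobian J = [[1, -2·y - 1], [-10·x·y + 5·y^2 + 1, -5·x^2 + 10·x·y]].
At the point, J = [[1.000, 2.000], [19.750, -8.750]] (det J = -48.250).
Solving J·Δ = −F gives Δ = (0.563, 1.843).
Then the next iterate is (x, y)₁ = (1.063, 0.343).

(1.063, 0.343)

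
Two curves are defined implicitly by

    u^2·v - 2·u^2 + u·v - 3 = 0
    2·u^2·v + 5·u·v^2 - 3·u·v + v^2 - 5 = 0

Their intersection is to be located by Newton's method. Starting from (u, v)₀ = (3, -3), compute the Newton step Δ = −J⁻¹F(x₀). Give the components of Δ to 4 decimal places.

At (3, -3): F = (-57.0000, 112.0000).
Jacobian J = [[2·u·v - 4·u + v, u^2 + u], [4·u·v + 5·v^2 - 3·v, 2·u^2 + 10·u·v - 3·u + 2·v]].
At the point, J = [[-33.0000, 12.0000], [18.0000, -87.0000]] (det J = 2655.0000).
Solving J·Δ = −F gives Δ = (-1.3616, 1.0056).

(-1.3616, 1.0056)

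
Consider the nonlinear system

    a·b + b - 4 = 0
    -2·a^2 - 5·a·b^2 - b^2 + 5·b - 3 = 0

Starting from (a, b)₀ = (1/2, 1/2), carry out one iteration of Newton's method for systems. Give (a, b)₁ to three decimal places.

At (1/2, 1/2): F = (-3.250, -1.875).
Jacobian J = [[b, a + 1], [-4·a - 5·b^2, -10·a·b - 2·b + 5]].
At the point, J = [[0.500, 1.500], [-3.250, 1.500]] (det J = 5.625).
Solving J·Δ = −F gives Δ = (0.367, 2.044).
Then the next iterate is (a, b)₁ = (0.867, 2.544).

(0.867, 2.544)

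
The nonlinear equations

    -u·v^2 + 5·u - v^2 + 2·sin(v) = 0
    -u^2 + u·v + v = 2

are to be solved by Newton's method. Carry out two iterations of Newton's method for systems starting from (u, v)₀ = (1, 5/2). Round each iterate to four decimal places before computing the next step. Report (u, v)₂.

At (1, 5/2): F = (-6.303056, 2.0000).
Jacobian J = [[-v^2 + 5, -2·u·v - 2·v + 2·cos(v)], [-2·u + v, u + 1]].
At the point, J = [[-1.2500, -11.602287], [0.5000, 2.0000]] (det J = 3.301144).
Solving J·Δ = −F gives Δ = (-3.2105, -0.1974).
Then the next iterate is (u, v)₁ = (-2.2105, 2.3026).
Round to (-2.2105, 2.3026) and repeat: F = (-3.146528, -9.673608), J = [[-0.301967, 4.238169], [6.7236, -1.2105]].
Δ = (1.5929, 0.8559), so (u, v)₂ = (-0.6176, 3.1585).

(-0.6176, 3.1585)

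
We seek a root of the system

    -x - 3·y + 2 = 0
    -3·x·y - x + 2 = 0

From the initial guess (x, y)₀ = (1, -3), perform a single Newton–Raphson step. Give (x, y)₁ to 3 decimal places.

At (1, -3): F = (10.000, 10.000).
Jacobian J = [[-1, -3], [-3·y - 1, -3·x]].
At the point, J = [[-1.000, -3.000], [8.000, -3.000]] (det J = 27.000).
Solving J·Δ = −F gives Δ = (0.000, 3.333).
Then the next iterate is (x, y)₁ = (1.000, 0.333).

(1.000, 0.333)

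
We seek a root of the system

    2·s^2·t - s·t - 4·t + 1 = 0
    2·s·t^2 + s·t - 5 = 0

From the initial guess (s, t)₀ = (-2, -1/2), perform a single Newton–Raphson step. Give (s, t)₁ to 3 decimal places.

(-4.889, 2.000)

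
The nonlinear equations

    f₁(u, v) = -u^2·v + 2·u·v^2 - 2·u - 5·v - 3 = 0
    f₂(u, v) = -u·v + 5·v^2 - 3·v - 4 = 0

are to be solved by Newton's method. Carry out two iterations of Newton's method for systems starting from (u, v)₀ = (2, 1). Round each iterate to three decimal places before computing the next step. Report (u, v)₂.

At (2, 1): F = (-12.000, -4.000).
Jacobian J = [[-2·u·v + 2·v^2 - 2, -u^2 + 4·u·v - 5], [-v, -u + 10·v - 3]].
At the point, J = [[-4.000, -1.000], [-1.000, 5.000]] (det J = -21.000).
Solving J·Δ = −F gives Δ = (-3.048, 0.190).
Then the next iterate is (u, v)₁ = (-1.048, 1.190).
Round to (-1.048, 1.190) and repeat: F = (-11.12913, 0.75762), J = [[3.32644, -11.08678], [-1.190, 9.948]].
Δ = (5.142, 0.539), so (u, v)₂ = (4.094, 1.729).

(4.094, 1.729)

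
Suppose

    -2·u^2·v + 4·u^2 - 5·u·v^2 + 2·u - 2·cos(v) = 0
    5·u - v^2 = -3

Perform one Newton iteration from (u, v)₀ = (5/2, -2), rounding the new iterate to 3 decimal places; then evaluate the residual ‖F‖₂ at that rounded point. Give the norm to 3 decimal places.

At (5/2, -2): F = (5.83229, 11.500).
Jacobian J = [[-4·u·v + 8·u - 5·v^2 + 2, -2·u^2 - 10·u·v + 2·sin(v)], [5, -2·v]].
At the point, J = [[22.000, 35.68141], [5.000, 4.000]] (det J = -90.40703).
Solving J·Δ = −F gives Δ = (-4.281, 2.476).
Then the next iterate is (u, v)₁ = (-1.781, 0.476).
Re-evaluating at (-1.781, 0.476): F = (6.34613, -6.13158), so ‖F‖₂ = 8.824.

8.824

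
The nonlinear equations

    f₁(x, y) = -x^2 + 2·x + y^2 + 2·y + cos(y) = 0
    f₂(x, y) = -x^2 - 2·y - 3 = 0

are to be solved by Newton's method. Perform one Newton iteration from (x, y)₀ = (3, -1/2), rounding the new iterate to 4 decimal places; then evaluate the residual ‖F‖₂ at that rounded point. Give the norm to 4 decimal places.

At (3, -1/2): F = (-2.872417, -11.0000).
Jacobian J = [[-2·x + 2, 2·y - sin(y) + 2], [-2·x, -2]].
At the point, J = [[-4.0000, 1.479426], [-6.0000, -2.0000]] (det J = 16.876553).
Solving J·Δ = −F gives Δ = (-1.3047, -1.5860).
Then the next iterate is (x, y)₁ = (1.6953, -2.0860).
Re-evaluating at (1.6953, -2.0860): F = (0.203242, -1.702042), so ‖F‖₂ = 1.7141.

1.7141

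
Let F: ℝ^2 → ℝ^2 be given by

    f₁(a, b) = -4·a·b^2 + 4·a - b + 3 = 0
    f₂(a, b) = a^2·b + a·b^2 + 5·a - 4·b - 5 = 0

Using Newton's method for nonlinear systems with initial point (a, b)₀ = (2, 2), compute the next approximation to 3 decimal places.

At (2, 2): F = (-23.000, 13.000).
Jacobian J = [[-4·b^2 + 4, -8·a·b - 1], [2·a·b + b^2 + 5, a^2 + 2·a·b - 4]].
At the point, J = [[-12.000, -33.000], [17.000, 8.000]] (det J = 465.000).
Solving J·Δ = −F gives Δ = (-0.527, -0.505).
Then the next iterate is (a, b)₁ = (1.473, 1.495).

(1.473, 1.495)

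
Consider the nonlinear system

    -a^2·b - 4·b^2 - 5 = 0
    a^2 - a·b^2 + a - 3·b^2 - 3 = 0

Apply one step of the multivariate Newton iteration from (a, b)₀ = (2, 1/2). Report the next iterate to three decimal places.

At (2, 1/2): F = (-8.000, 1.750).
Jacobian J = [[-2·a·b, -a^2 - 8·b], [2·a - b^2 + 1, -2·a·b - 6·b]].
At the point, J = [[-2.000, -8.000], [4.750, -5.000]] (det J = 48.000).
Solving J·Δ = −F gives Δ = (-1.125, -0.719).
Then the next iterate is (a, b)₁ = (0.875, -0.219).

(0.875, -0.219)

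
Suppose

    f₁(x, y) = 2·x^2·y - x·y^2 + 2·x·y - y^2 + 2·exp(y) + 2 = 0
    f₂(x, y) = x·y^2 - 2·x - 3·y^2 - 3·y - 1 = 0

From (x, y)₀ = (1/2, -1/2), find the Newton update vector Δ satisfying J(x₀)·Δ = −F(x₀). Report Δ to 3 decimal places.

(-0.435, -0.728)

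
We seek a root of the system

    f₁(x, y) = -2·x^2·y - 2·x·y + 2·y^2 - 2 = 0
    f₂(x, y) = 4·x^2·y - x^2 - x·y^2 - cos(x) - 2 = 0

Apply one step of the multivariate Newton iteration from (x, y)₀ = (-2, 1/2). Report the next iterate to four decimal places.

(-0.6913, 0.7131)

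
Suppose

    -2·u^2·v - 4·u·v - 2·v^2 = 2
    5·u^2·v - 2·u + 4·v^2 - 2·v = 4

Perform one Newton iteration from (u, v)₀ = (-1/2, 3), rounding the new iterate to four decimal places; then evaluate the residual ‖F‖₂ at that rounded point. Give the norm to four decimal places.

8.4260

At (-1/2, 3): F = (-15.5000, 30.7500).
Jacobian J = [[-4·u·v - 4·v, -2·u^2 - 4·u - 4·v], [10·u·v - 2, 5·u^2 + 8·v - 2]].
At the point, J = [[-6.0000, -10.5000], [-17.0000, 23.2500]] (det J = -318.0000).
Solving J·Δ = −F gives Δ = (-0.1179, -1.4088).
Then the next iterate is (u, v)₁ = (-0.6179, 1.5912).
Re-evaluating at (-0.6179, 1.5912): F = (-4.346067, 7.218674), so ‖F‖₂ = 8.4260.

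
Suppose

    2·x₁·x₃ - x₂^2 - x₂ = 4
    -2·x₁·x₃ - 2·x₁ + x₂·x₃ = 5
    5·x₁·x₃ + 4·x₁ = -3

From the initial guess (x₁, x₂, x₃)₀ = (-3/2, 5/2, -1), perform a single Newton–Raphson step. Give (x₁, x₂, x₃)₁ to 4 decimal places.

(-6.3750, 1.8750, 0.2500)

At (-3/2, 5/2, -1): F = (-9.7500, -7.5000, 4.5000).
Jacobian J = [[2·x₃, -2·x₂ - 1, 2·x₁], [-2·x₃ - 2, x₃, -2·x₁ + x₂], [5·x₃ + 4, 0, 5·x₁]].
At the point, J = [[-2.0000, -6.0000, -3.0000], [0.0000, -1.0000, 5.5000], [-1.0000, 0.0000, -7.5000]] (det J = 21.0000).
Solving J·Δ = −F gives Δ = (-4.8750, -0.6250, 1.2500).
Then the next iterate is (x₁, x₂, x₃)₁ = (-6.3750, 1.8750, 0.2500).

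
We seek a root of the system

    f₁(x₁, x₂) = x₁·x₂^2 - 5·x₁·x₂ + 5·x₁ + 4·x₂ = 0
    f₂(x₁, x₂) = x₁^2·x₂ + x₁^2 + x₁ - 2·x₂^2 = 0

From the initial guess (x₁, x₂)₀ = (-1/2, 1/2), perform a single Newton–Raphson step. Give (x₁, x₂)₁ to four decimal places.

At (-1/2, 1/2): F = (0.6250, -0.6250).
Jacobian J = [[x₂^2 - 5·x₂ + 5, 2·x₁·x₂ - 5·x₁ + 4], [2·x₁·x₂ + 2·x₁ + 1, x₁^2 - 4·x₂]].
At the point, J = [[2.7500, 6.0000], [-0.5000, -1.7500]] (det J = -1.8125).
Solving J·Δ = −F gives Δ = (1.4655, -0.7759).
Then the next iterate is (x₁, x₂)₁ = (0.9655, -0.2759).

(0.9655, -0.2759)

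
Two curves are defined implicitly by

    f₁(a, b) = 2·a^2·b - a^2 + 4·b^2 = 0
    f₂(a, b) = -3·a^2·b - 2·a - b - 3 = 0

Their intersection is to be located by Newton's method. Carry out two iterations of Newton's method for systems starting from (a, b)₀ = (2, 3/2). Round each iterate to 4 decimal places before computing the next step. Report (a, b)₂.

At (2, 3/2): F = (17.0000, -26.5000).
Jacobian J = [[4·a·b - 2·a, 2·a^2 + 8·b], [-6·a·b - 2, -3·a^2 - 1]].
At the point, J = [[8.0000, 20.0000], [-20.0000, -13.0000]] (det J = 296.0000).
Solving J·Δ = −F gives Δ = (-1.0439, -0.4324).
Then the next iterate is (a, b)₁ = (0.9561, 1.0676).
Round to (0.9561, 1.0676) and repeat: F = (5.596796, -8.907567), J = [[2.170729, 10.369054], [-8.124394, -3.742382]].
Δ = (-0.9382, -0.3433), so (a, b)₂ = (0.0179, 0.7243).

(0.0179, 0.7243)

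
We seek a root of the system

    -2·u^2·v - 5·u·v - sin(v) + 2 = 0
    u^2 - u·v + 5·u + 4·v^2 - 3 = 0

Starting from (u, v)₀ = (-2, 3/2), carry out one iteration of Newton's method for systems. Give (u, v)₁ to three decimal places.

At (-2, 3/2): F = (4.00251, 3.000).
Jacobian J = [[-4·u·v - 5·v, -2·u^2 - 5·u - cos(v)], [2·u - v + 5, -u + 8·v]].
At the point, J = [[4.500, 1.92926], [-0.500, 14.000]] (det J = 63.96463).
Solving J·Δ = −F gives Δ = (-0.786, -0.242).
Then the next iterate is (u, v)₁ = (-2.786, 1.258).

(-2.786, 1.258)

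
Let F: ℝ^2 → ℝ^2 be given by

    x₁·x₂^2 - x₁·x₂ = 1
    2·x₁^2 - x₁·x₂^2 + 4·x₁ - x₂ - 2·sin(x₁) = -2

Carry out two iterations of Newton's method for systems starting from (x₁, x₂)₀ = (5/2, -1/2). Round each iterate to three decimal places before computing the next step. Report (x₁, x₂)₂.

(0.010, -1.025)

At (5/2, -1/2): F = (0.875, 23.17806).
Jacobian J = [[x₂^2 - x₂, 2·x₁·x₂ - x₁], [4·x₁ - x₂^2 - 2·cos(x₁) + 4, -2·x₁·x₂ - 1]].
At the point, J = [[0.750, -5.000], [15.35229, 1.500]] (det J = 77.88644).
Solving J·Δ = −F gives Δ = (-1.505, -0.051).
Then the next iterate is (x₁, x₂)₁ = (0.995, -0.551).
Round to (0.995, -0.551) and repeat: F = (-0.14967, 6.53145), J = [[0.85460, -2.09149], [6.58739, 0.09649]].
Δ = (-0.985, -0.474), so (x₁, x₂)₂ = (0.010, -1.025).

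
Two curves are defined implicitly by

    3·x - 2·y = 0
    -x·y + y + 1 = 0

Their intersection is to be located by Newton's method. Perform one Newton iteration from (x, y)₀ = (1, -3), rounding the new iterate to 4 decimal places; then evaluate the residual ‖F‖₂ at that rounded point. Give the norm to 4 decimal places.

1.3333

At (1, -3): F = (9.0000, 1.0000).
Jacobian J = [[3, -2], [-y, -x + 1]].
At the point, J = [[3.0000, -2.0000], [3.0000, 0.0000]] (det J = 6.0000).
Solving J·Δ = −F gives Δ = (-0.3333, 4.0000).
Then the next iterate is (x, y)₁ = (0.6667, 1.0000).
Re-evaluating at (0.6667, 1.0000): F = (0.0001, 1.3333), so ‖F‖₂ = 1.3333.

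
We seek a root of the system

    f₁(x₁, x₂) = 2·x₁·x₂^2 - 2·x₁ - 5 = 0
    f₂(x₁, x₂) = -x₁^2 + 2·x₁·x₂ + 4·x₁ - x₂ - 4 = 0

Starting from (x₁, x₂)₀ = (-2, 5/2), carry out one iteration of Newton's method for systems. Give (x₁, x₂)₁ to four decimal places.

At (-2, 5/2): F = (-26.0000, -28.5000).
Jacobian J = [[2·x₂^2 - 2, 4·x₁·x₂], [-2·x₁ + 2·x₂ + 4, 2·x₁ - 1]].
At the point, J = [[10.5000, -20.0000], [13.0000, -5.0000]] (det J = 207.5000).
Solving J·Δ = −F gives Δ = (2.1205, -0.1867).
Then the next iterate is (x₁, x₂)₁ = (0.1205, 2.3133).

(0.1205, 2.3133)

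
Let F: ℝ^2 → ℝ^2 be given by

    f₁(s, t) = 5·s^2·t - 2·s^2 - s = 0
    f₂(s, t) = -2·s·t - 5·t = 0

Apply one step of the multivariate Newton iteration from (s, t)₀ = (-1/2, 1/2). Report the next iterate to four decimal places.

(-0.5000, 0.0000)

At (-1/2, 1/2): F = (0.6250, -2.0000).
Jacobian J = [[10·s·t - 4·s - 1, 5·s^2], [-2·t, -2·s - 5]].
At the point, J = [[-1.5000, 1.2500], [-1.0000, -4.0000]] (det J = 7.2500).
Solving J·Δ = −F gives Δ = (0.0000, -0.5000).
Then the next iterate is (s, t)₁ = (-0.5000, 0.0000).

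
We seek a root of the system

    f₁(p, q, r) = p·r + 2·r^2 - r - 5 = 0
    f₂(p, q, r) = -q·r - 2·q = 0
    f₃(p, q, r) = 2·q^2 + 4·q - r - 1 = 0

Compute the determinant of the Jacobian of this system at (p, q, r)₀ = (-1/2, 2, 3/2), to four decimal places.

J = [[r, 0, p + 4·r - 1], [0, -r - 2, -q], [0, 4·q + 4, -1]].
At the point, J = [[1.5000, 0.0000, 4.5000], [0.0000, -3.5000, -2.0000], [0.0000, 12.0000, -1.0000]].
det J = 41.2500.

41.2500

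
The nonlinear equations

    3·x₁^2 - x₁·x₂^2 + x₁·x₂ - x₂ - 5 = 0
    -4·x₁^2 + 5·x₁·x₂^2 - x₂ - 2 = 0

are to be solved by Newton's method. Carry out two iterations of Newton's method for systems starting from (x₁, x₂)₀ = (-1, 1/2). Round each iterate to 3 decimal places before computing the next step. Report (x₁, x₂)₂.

(-1.906, 0.946)

At (-1, 1/2): F = (-2.750, -7.750).
Jacobian J = [[6·x₁ - x₂^2 + x₂, -2·x₁·x₂ + x₁ - 1], [-8·x₁ + 5·x₂^2, 10·x₁·x₂ - 1]].
At the point, J = [[-5.750, -1.000], [9.250, -6.000]] (det J = 43.750).
Solving J·Δ = −F gives Δ = (-0.200, -1.600).
Then the next iterate is (x₁, x₂)₁ = (-1.200, -1.100).
Round to (-1.200, -1.100) and repeat: F = (3.192, -13.920), J = [[-9.510, -4.840], [15.650, 12.200]].
Δ = (-0.706, 2.046), so (x₁, x₂)₂ = (-1.906, 0.946).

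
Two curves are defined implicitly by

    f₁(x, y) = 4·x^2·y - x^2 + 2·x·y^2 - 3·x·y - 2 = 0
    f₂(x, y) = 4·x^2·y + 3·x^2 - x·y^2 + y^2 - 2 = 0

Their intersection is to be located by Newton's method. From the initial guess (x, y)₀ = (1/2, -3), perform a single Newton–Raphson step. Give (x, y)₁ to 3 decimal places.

(0.397, -1.952)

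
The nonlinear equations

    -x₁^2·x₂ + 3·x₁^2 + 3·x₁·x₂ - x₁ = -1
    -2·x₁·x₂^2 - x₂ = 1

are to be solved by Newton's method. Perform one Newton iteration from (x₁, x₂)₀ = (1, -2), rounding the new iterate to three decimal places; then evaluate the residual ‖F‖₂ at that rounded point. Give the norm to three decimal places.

2.182

At (1, -2): F = (-1.000, -7.000).
Jacobian J = [[-2·x₁·x₂ + 6·x₁ + 3·x₂ - 1, -x₁^2 + 3·x₁], [-2·x₂^2, -4·x₁·x₂ - 1]].
At the point, J = [[3.000, 2.000], [-8.000, 7.000]] (det J = 37.000).
Solving J·Δ = −F gives Δ = (-0.189, 0.784).
Then the next iterate is (x₁, x₂)₁ = (0.811, -1.216).
Re-evaluating at (0.811, -1.216): F = (0.00342, -2.18238), so ‖F‖₂ = 2.182.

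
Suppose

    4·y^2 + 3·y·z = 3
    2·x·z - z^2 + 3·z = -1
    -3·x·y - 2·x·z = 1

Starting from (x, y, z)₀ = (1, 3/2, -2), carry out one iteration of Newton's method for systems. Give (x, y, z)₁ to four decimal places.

(-5.7857, 3.1786, -3.5714)

At (1, 3/2, -2): F = (-3.0000, -13.0000, -1.5000).
Jacobian J = [[0, 8·y + 3·z, 3·y], [2·z, 0, 2·x - 2·z + 3], [-3·y - 2·z, -3·x, -2·x]].
At the point, J = [[0.0000, 6.0000, 4.5000], [-4.0000, 0.0000, 9.0000], [-0.5000, -3.0000, -2.0000]] (det J = -21.0000).
Solving J·Δ = −F gives Δ = (-6.7857, 1.6786, -1.5714).
Then the next iterate is (x, y, z)₁ = (-5.7857, 3.1786, -3.5714).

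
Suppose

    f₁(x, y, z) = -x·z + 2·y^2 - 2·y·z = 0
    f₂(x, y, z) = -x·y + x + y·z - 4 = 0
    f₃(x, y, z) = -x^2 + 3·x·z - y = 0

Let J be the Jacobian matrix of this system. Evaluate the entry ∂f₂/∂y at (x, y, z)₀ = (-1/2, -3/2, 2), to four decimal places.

∂f₂/∂y = -x + z.
At (-1/2, -3/2, 2) this is 2.5000.

2.5000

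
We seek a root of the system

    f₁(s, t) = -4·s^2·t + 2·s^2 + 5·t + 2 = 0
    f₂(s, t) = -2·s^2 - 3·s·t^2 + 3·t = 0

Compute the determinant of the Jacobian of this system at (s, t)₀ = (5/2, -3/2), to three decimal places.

J = [[-8·s·t + 4·s, -4·s^2 + 5], [-4·s - 3·t^2, -6·s·t + 3]].
At the point, J = [[40.000, -20.000], [-16.750, 25.500]].
det J = 685.000.

685.000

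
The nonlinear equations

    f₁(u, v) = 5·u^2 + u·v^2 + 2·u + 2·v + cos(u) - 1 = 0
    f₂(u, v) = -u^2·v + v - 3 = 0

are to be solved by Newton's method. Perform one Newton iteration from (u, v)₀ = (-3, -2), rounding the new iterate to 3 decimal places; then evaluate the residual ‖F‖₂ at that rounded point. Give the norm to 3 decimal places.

5.229

At (-3, -2): F = (21.01001, 13.000).
Jacobian J = [[10·u + v^2 - sin(u) + 2, 2·u·v + 2], [-2·u·v, -u^2 + 1]].
At the point, J = [[-23.85888, 14.000], [-12.000, -8.000]] (det J = 358.87104).
Solving J·Δ = −F gives Δ = (0.976, 0.162).
Then the next iterate is (u, v)₁ = (-2.024, -1.838).
Re-evaluating at (-2.024, -1.838): F = (4.48347, 2.69151), so ‖F‖₂ = 5.229.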